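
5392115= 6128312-736197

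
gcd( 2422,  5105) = 1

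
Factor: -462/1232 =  - 3/8  =  - 2^( - 3)*3^1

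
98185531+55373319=153558850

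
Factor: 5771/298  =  2^( - 1)*29^1*149^( - 1)*199^1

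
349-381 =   -  32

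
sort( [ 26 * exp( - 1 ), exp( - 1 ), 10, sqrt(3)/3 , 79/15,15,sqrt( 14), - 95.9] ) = [ - 95.9, exp( - 1), sqrt(3)/3 , sqrt(14), 79/15, 26*exp( - 1 ), 10,15] 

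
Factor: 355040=2^5*5^1 * 7^1*317^1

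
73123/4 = 73123/4  =  18280.75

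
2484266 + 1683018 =4167284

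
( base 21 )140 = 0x20D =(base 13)315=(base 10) 525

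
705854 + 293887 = 999741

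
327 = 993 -666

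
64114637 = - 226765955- - 290880592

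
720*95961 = 69091920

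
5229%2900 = 2329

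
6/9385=6/9385=0.00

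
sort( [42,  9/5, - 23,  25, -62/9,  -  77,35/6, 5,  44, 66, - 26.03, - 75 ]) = [ - 77,- 75,- 26.03 , - 23, - 62/9 , 9/5,5, 35/6, 25,42 , 44,  66 ]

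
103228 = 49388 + 53840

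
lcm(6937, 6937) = 6937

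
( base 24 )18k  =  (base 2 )1100010100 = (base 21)1GB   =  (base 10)788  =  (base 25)16D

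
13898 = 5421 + 8477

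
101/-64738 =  - 101/64738=- 0.00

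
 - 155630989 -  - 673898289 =518267300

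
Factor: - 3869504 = -2^6*103^1 * 587^1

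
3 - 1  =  2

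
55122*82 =4520004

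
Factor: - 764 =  - 2^2*191^1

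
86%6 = 2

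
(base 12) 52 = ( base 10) 62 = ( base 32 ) 1u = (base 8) 76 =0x3e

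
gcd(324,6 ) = 6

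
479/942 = 479/942  =  0.51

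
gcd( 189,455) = 7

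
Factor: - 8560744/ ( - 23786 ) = 4280372/11893=   2^2*7^ ( - 1 )*1699^ ( - 1 )*1070093^1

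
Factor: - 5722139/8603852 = - 2^(  -  2 )*43^1*59^( - 1 )*36457^( - 1)*133073^1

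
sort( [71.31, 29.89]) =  [ 29.89, 71.31]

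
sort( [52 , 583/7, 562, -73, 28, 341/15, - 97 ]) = [ - 97,-73,341/15, 28, 52, 583/7,562]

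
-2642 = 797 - 3439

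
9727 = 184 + 9543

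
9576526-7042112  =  2534414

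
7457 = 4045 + 3412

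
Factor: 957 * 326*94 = 2^2  *  3^1*11^1 * 29^1*47^1*163^1 =29326308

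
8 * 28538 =228304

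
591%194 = 9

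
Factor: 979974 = 2^1 *3^2 * 54443^1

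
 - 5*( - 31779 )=158895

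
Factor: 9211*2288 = 2^4*11^1*13^1 * 61^1*151^1 = 21074768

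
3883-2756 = 1127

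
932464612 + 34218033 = 966682645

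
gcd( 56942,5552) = 2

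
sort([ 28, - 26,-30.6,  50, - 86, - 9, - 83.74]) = [ - 86, - 83.74, - 30.6, - 26, -9,28,50 ] 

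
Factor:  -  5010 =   -  2^1*3^1 * 5^1*167^1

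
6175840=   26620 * 232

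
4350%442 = 372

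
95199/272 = 95199/272 =350.00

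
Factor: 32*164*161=2^7*7^1*23^1 * 41^1 = 844928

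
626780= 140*4477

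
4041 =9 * 449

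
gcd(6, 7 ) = 1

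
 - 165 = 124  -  289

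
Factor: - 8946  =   - 2^1*3^2*7^1*71^1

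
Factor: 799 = 17^1 * 47^1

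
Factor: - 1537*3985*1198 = -2^1*5^1 * 29^1 * 53^1*599^1*797^1 = - 7337684110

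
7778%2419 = 521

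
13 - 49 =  - 36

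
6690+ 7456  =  14146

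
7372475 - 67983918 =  - 60611443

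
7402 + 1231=8633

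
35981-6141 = 29840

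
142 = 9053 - 8911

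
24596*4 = 98384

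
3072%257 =245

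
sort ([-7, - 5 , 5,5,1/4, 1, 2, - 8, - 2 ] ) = [ - 8, - 7, - 5, - 2, 1/4, 1, 2, 5,5]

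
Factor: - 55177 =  - 23^1*2399^1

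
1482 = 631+851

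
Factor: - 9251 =-11^1*29^2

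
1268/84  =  317/21  =  15.10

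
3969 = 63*63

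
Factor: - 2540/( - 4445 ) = 4/7= 2^2*7^( - 1 )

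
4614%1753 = 1108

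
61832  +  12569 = 74401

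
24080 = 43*560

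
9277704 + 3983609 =13261313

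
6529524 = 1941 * 3364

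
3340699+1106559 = 4447258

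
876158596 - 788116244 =88042352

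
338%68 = 66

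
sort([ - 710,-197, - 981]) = [ - 981 ,  -  710  ,  -  197] 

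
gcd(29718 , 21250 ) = 2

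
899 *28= 25172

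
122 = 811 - 689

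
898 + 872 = 1770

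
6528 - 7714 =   -  1186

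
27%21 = 6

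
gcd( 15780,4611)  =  3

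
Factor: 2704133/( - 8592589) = -23^1*117571^1*8592589^( - 1)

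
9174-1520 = 7654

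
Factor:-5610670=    - 2^1 * 5^1*13^1*43159^1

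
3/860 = 3/860 = 0.00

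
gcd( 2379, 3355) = 61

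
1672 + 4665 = 6337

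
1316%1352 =1316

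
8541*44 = 375804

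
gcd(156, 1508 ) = 52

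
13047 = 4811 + 8236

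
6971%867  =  35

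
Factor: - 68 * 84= - 2^4* 3^1*7^1 * 17^1 = - 5712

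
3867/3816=1289/1272 = 1.01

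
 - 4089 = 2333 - 6422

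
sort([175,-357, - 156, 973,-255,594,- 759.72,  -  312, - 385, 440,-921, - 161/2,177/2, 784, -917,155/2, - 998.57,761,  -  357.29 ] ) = [-998.57,-921, - 917, - 759.72, - 385,  -  357.29, - 357 ,- 312, - 255, - 156,  -  161/2,155/2, 177/2,175 , 440,594,761,784,973]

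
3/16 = 3/16 = 0.19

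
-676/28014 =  - 338/14007  =  - 0.02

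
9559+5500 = 15059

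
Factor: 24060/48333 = 8020/16111 = 2^2*5^1*401^1 * 16111^(-1)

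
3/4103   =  3/4103 = 0.00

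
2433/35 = 2433/35 = 69.51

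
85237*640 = 54551680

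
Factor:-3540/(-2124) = 3^( - 1)*5^1 = 5/3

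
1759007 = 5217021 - 3458014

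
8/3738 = 4/1869 = 0.00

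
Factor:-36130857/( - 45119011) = 5161551/6445573 = 3^1*59^(- 1) * 107^(-1)*1021^( - 1)*1720517^1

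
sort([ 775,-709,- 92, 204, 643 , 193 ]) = [ - 709, - 92, 193, 204, 643 , 775 ] 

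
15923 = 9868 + 6055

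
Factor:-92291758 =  - 2^1*13^1*3549683^1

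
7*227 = 1589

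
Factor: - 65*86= -2^1*5^1*13^1*43^1= -  5590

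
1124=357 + 767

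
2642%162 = 50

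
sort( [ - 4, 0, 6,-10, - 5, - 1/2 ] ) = [ - 10,- 5 , - 4,-1/2,0,6 ] 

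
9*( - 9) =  - 81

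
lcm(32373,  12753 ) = 420849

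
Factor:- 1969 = -11^1*179^1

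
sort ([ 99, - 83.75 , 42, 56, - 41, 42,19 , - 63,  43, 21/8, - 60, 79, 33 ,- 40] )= [ - 83.75, - 63, - 60,-41, - 40, 21/8, 19, 33,  42,42,43, 56, 79  ,  99] 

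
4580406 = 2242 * 2043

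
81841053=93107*879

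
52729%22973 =6783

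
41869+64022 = 105891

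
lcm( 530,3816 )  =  19080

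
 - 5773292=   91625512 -97398804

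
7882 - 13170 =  - 5288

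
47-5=42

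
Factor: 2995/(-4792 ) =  - 5/8 = - 2^( -3)*5^1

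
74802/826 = 90+ 33/59 = 90.56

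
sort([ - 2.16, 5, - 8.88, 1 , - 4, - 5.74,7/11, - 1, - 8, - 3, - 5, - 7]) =[ - 8.88,-8,  -  7,- 5.74, - 5, - 4 , - 3, - 2.16, - 1, 7/11,  1,5] 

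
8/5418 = 4/2709 = 0.00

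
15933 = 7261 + 8672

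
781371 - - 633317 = 1414688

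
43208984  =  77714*556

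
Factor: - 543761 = -19^1*28619^1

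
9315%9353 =9315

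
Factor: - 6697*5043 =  - 33772971 = - 3^1 *37^1*41^2*181^1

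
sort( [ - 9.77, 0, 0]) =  [  -  9.77,0, 0]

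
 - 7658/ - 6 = 3829/3 = 1276.33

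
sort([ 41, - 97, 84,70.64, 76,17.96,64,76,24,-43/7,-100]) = [ - 100,  -  97,- 43/7,  17.96,24,41 , 64,70.64,76,  76,84 ] 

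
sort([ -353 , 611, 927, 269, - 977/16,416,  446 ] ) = [ - 353, - 977/16, 269, 416, 446, 611,927 ] 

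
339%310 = 29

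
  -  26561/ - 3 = 8853 + 2/3= 8853.67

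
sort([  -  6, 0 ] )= [ - 6, 0] 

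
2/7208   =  1/3604 = 0.00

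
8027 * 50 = 401350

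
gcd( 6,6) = 6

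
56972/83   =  686+ 34/83 = 686.41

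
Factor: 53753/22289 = 7^2*31^(  -  1)*719^( - 1)*1097^1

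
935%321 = 293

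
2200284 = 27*81492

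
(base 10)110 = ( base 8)156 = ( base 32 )3e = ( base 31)3h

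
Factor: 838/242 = 11^( - 2)*419^1=419/121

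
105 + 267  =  372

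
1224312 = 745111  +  479201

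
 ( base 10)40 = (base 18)24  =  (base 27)1D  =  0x28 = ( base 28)1c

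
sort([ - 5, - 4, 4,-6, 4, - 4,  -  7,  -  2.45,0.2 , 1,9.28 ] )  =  [ - 7,-6, - 5,  -  4, - 4, - 2.45 , 0.2,1,4, 4, 9.28 ] 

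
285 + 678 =963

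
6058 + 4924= 10982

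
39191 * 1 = 39191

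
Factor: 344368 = 2^4*21523^1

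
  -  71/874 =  - 1 + 803/874 = - 0.08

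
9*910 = 8190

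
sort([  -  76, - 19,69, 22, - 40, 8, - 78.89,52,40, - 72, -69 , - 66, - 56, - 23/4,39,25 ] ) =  [- 78.89,-76, - 72, - 69, - 66, - 56, - 40,-19 , - 23/4,8 , 22,  25,39,  40,52,69]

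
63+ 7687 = 7750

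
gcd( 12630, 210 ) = 30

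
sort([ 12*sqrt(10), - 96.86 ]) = [-96.86, 12*sqrt( 10 )] 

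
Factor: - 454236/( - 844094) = 227118/422047 = 2^1*3^1*19^( - 1)*97^( - 1 )*229^ ( - 1)*37853^1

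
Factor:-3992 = -2^3*499^1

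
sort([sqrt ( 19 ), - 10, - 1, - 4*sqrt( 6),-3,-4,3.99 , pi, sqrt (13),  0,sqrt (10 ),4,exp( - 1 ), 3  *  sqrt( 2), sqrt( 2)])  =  [-10, -4*sqrt(6 ),- 4,-3 ,-1,0,exp ( - 1 ), sqrt( 2),pi,sqrt( 10), sqrt( 13) , 3.99, 4,3*sqrt( 2),sqrt(19 )]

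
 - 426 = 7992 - 8418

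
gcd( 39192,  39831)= 213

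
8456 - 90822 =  - 82366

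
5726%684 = 254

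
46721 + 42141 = 88862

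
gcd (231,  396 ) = 33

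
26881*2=53762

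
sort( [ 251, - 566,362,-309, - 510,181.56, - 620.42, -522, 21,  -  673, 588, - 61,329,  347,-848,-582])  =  [ - 848, - 673,-620.42, - 582, - 566, - 522, - 510,- 309, -61 , 21, 181.56,251,329, 347,362,588 ]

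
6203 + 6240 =12443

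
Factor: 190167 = 3^1*63389^1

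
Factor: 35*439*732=11247180 = 2^2*3^1*5^1*7^1*61^1*439^1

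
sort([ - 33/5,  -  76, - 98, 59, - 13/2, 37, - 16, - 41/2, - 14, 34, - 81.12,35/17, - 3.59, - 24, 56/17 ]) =[ - 98, - 81.12, -76,-24, - 41/2, - 16, - 14, - 33/5,-13/2,-3.59,35/17,56/17, 34, 37, 59] 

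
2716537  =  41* 66257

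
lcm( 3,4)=12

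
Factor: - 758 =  - 2^1*379^1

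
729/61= 729/61 = 11.95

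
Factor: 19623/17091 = 31/27 = 3^(-3)* 31^1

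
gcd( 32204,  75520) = 4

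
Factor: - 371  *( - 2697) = 1000587 = 3^1*7^1*29^1*31^1*53^1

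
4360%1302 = 454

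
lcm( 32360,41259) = 1650360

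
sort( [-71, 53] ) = [ - 71,53]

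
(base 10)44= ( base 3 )1122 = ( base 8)54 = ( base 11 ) 40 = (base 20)24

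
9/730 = 9/730 = 0.01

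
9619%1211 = 1142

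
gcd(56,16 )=8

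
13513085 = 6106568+7406517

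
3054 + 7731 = 10785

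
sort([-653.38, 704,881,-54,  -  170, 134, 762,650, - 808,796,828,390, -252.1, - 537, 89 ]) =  [ - 808, - 653.38, - 537,  -  252.1,  -  170, - 54,89,  134,390,  650,  704, 762,796,  828,881]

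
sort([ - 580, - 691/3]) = [-580, - 691/3]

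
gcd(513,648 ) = 27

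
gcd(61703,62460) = 1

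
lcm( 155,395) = 12245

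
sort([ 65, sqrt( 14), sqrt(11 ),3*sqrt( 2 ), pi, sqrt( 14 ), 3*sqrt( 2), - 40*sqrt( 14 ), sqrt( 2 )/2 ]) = [ - 40*sqrt( 14 ), sqrt( 2)/2, pi, sqrt( 11 ), sqrt( 14), sqrt( 14),  3*sqrt(2 ),3*sqrt( 2) , 65 ] 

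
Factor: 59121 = 3^2 * 6569^1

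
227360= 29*7840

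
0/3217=0 = 0.00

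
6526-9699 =-3173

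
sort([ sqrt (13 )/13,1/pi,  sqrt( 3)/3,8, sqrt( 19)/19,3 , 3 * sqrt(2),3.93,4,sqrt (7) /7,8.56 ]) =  [sqrt( 19)/19, sqrt(13) /13,1/pi, sqrt(7)/7,  sqrt(3)/3,3,3.93, 4  ,  3*sqrt(2 ), 8,8.56 ] 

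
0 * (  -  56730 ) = 0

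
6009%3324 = 2685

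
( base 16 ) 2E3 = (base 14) 3AB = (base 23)193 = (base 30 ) OJ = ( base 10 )739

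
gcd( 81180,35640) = 1980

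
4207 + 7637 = 11844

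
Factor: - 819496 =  - 2^3 *102437^1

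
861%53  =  13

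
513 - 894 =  - 381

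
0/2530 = 0= 0.00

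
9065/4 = 2266  +  1/4 =2266.25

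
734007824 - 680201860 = 53805964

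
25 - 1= 24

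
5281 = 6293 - 1012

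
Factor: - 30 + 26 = -2^2= - 4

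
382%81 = 58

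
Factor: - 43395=-3^1*5^1*11^1*263^1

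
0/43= 0  =  0.00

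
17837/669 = 26 + 443/669 = 26.66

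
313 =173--140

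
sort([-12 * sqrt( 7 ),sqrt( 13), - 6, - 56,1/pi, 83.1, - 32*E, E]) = [ -32*E , - 56, - 12*sqrt(7 ), - 6, 1/pi, E,sqrt( 13), 83.1]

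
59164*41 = 2425724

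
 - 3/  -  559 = 3/559= 0.01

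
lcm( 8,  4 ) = 8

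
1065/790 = 213/158 = 1.35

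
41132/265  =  155+57/265=155.22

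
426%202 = 22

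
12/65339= 12/65339 = 0.00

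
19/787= 19/787 = 0.02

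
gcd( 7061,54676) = 1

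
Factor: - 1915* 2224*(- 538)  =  2^5*5^1*139^1*269^1*383^1 =2291320480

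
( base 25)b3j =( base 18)1393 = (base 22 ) E8H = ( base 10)6969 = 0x1B39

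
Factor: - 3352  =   - 2^3*419^1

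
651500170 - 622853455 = 28646715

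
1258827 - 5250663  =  -3991836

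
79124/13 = 79124/13  =  6086.46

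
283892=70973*4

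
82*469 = 38458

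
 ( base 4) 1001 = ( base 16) 41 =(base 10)65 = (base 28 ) 29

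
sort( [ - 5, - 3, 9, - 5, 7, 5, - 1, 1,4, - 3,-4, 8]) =[ - 5, - 5, - 4,-3 , - 3 , -1, 1, 4, 5, 7,8, 9]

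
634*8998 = 5704732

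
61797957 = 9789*6313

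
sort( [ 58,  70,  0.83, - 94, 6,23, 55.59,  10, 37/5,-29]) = [-94,-29, 0.83, 6, 37/5,10,  23, 55.59 , 58 , 70]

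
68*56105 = 3815140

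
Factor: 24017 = 7^1*47^1*73^1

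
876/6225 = 292/2075 = 0.14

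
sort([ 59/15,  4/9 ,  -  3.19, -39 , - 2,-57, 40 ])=[ -57, - 39, - 3.19, - 2, 4/9,59/15,  40]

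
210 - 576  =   - 366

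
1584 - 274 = 1310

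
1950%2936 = 1950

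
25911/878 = 29 + 449/878=29.51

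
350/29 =350/29 = 12.07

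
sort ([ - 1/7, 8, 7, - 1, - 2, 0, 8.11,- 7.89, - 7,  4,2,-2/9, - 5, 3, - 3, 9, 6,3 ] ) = [- 7.89, - 7, - 5, - 3, - 2, - 1, - 2/9, - 1/7,0 , 2,  3, 3,4, 6, 7, 8 , 8.11,  9 ] 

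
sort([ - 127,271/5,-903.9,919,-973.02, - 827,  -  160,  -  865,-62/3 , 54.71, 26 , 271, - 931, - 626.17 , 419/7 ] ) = [ - 973.02, - 931, - 903.9,-865, - 827 , - 626.17,-160,-127 , - 62/3,  26 , 271/5,  54.71 , 419/7,  271 , 919 ] 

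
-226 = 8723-8949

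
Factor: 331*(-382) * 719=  - 2^1*191^1*331^1*719^1 = - 90911798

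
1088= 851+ 237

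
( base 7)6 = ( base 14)6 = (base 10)6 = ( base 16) 6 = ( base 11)6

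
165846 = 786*211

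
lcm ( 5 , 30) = 30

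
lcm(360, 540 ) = 1080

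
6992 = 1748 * 4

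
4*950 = 3800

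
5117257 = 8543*599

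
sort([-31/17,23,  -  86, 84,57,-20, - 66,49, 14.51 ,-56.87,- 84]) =[  -  86, - 84 ,-66, - 56.87, - 20, - 31/17,14.51, 23, 49, 57, 84 ]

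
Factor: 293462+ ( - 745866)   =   - 2^2 * 17^1*6653^1= - 452404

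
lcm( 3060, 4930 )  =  88740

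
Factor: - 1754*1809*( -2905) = 2^1*3^3*5^1*7^1*67^1*83^1*877^1 = 9217524330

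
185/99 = 185/99 = 1.87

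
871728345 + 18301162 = 890029507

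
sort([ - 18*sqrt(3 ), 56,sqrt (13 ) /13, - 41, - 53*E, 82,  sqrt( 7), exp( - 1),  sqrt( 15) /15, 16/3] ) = [ - 53*E, - 41, - 18*sqrt( 3 ),sqrt( 15) /15, sqrt(13) /13, exp( - 1),sqrt(7 ), 16/3,56,  82 ] 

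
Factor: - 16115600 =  - 2^4 * 5^2  *40289^1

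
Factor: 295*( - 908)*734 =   -  2^3*5^1*59^1*227^1*367^1 =-  196609240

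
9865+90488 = 100353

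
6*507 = 3042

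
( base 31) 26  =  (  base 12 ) 58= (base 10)68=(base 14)4C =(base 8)104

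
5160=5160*1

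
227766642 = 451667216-223900574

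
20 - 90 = -70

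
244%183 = 61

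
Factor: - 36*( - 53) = 2^2*3^2*53^1 = 1908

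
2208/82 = 26+38/41 = 26.93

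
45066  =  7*6438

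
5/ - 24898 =-5/24898 = - 0.00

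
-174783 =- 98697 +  - 76086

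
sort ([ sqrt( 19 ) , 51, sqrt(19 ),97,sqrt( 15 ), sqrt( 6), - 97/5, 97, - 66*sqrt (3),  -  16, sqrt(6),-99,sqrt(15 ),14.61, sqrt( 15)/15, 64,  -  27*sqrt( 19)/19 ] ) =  [ - 66*sqrt( 3), - 99, - 97/5, - 16 , - 27*sqrt(19) /19,sqrt (15)/15, sqrt ( 6), sqrt ( 6 ), sqrt ( 15),sqrt ( 15 ), sqrt(19), sqrt(19),14.61,51 , 64 , 97, 97 ]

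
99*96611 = 9564489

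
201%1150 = 201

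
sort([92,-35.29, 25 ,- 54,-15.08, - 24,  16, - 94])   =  [-94,- 54,- 35.29,  -  24, - 15.08,16 , 25, 92 ]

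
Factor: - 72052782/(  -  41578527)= 24017594/13859509 = 2^1 * 12008797^1* 13859509^( - 1 )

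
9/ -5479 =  - 1  +  5470/5479 =- 0.00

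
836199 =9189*91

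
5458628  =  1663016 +3795612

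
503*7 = 3521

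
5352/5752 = 669/719 = 0.93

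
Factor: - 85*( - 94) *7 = 2^1 *5^1*7^1*17^1* 47^1 = 55930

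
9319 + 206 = 9525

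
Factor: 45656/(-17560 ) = -5^(-1)*13^1  =  -13/5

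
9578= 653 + 8925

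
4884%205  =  169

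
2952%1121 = 710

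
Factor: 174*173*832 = 25044864  =  2^7*3^1*13^1 * 29^1*173^1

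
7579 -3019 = 4560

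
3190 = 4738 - 1548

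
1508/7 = 215 + 3/7 = 215.43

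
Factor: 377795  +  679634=1057429  =  859^1*1231^1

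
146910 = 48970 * 3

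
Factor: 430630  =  2^1*5^1*43063^1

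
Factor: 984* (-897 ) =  - 882648 = - 2^3*3^2*13^1*23^1*41^1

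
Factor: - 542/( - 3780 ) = 2^( - 1 )*3^ (-3)*5^ ( - 1)*7^( - 1 )*271^1  =  271/1890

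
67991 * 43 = 2923613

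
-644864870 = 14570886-659435756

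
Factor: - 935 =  - 5^1*11^1*17^1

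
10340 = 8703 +1637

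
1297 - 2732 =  - 1435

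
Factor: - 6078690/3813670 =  - 3^2*7^( - 2 )*17^1*29^1*43^(-1 )*137^1*181^( - 1)= - 607869/381367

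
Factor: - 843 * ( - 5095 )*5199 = 22330146915=3^2*5^1*281^1*1019^1*1733^1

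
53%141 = 53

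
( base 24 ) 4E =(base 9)132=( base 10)110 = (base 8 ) 156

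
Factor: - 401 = - 401^1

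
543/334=543/334 = 1.63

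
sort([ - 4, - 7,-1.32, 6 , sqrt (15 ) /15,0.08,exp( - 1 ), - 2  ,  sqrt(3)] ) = [ - 7, - 4, - 2, - 1.32,0.08,sqrt(15 )/15 , exp ( - 1 ),  sqrt( 3 ),6]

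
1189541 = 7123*167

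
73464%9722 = 5410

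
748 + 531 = 1279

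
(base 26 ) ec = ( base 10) 376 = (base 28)DC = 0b101111000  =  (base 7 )1045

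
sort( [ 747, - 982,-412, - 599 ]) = [ -982,-599 , - 412,747] 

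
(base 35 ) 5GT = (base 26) 9O6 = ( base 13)3096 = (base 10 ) 6714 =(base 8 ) 15072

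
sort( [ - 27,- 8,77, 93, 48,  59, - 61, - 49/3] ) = [ -61, - 27,-49/3, - 8 , 48, 59, 77,  93]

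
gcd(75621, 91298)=1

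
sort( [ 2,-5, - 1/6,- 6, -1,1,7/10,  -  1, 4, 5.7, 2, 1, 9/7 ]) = [-6, - 5, - 1, - 1, - 1/6, 7/10, 1, 1, 9/7, 2, 2, 4,  5.7]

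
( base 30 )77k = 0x1982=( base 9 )8855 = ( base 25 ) AB5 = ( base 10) 6530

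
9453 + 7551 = 17004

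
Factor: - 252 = -2^2*3^2 *7^1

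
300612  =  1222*246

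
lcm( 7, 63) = 63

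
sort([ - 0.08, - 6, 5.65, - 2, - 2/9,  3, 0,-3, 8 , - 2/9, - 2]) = [ -6, - 3, - 2, - 2 , - 2/9,- 2/9, - 0.08,0, 3, 5.65, 8]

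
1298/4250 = 649/2125 = 0.31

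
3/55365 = 1/18455 = 0.00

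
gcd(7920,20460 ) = 660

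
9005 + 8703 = 17708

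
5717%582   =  479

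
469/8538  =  469/8538= 0.05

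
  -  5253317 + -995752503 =-1001005820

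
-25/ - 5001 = 25/5001=0.00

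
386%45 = 26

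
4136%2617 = 1519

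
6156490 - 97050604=  -  90894114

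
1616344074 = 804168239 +812175835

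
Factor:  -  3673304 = -2^3 * 373^1*1231^1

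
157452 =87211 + 70241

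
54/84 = 9/14 = 0.64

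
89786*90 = 8080740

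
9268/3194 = 4634/1597  =  2.90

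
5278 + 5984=11262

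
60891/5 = 12178+1/5 = 12178.20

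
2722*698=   1899956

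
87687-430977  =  -343290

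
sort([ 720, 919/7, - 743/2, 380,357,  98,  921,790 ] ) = [-743/2 , 98,919/7, 357, 380 , 720,790, 921]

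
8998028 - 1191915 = 7806113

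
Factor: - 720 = - 2^4*3^2*5^1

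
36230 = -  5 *( - 7246 )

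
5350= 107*50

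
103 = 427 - 324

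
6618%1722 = 1452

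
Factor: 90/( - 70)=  - 9/7 =-3^2 * 7^( - 1) 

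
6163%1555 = 1498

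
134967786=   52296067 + 82671719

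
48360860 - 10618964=37741896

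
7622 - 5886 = 1736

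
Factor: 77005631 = 17^1 * 571^1*7933^1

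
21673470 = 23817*910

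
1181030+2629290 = 3810320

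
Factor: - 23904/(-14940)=2^3*5^ ( - 1) = 8/5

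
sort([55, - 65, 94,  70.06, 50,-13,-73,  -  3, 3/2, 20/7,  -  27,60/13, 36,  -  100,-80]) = [ - 100, - 80,- 73, - 65, - 27, - 13,  -  3 , 3/2 , 20/7 , 60/13,36, 50 , 55, 70.06, 94 ]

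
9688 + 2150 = 11838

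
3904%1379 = 1146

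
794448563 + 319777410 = 1114225973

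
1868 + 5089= 6957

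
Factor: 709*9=6381 = 3^2 *709^1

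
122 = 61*2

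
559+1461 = 2020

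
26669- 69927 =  - 43258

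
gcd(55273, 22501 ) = 1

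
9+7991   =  8000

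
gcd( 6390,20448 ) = 1278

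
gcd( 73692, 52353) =9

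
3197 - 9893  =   - 6696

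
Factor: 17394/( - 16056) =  - 13/12 = - 2^( -2)*  3^( - 1 )  *  13^1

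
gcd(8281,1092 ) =91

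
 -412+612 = 200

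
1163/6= 1163/6= 193.83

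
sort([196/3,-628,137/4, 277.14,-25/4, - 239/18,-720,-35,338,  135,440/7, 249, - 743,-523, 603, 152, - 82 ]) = [-743,  -  720,  -  628,-523, - 82, - 35,-239/18, -25/4,137/4, 440/7,196/3 , 135, 152,249,277.14 , 338, 603] 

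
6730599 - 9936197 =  - 3205598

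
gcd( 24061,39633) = 1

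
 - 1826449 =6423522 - 8249971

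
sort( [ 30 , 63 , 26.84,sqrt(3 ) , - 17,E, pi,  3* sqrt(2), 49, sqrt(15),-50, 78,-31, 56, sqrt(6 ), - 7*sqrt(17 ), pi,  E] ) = [- 50,  -  31,-7*sqrt( 17),-17,sqrt(3),sqrt(6) , E, E,pi, pi, sqrt( 15 ), 3 * sqrt( 2), 26.84 , 30 , 49, 56,63, 78]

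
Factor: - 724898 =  - 2^1*362449^1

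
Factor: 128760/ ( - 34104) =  - 185/49 = - 5^1 * 7^(-2 )*37^1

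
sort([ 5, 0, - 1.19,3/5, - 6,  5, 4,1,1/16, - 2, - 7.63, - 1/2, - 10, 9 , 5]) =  [ - 10, - 7.63, - 6, - 2, - 1.19, - 1/2,0,1/16,  3/5, 1,4,5,5, 5 , 9]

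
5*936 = 4680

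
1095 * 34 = 37230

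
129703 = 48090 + 81613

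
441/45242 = 441/45242 = 0.01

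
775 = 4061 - 3286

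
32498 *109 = 3542282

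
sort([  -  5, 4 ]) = [ - 5,4]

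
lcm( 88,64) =704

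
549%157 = 78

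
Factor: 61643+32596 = 3^2*37^1*283^1 = 94239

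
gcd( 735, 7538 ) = 1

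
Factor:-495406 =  - 2^1*19^1*13037^1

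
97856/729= 134+170/729 = 134.23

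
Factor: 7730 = 2^1*5^1*773^1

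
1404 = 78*18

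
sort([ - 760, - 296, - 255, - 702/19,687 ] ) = [ - 760, - 296,- 255, - 702/19,  687]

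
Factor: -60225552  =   - 2^4 * 3^3*109^1*1279^1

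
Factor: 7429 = 17^1*19^1*23^1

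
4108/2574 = 1  +  59/99 = 1.60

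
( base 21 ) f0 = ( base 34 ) 99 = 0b100111011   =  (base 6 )1243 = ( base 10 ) 315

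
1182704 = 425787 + 756917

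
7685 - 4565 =3120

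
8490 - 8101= 389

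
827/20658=827/20658 = 0.04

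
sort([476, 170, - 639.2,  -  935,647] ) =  [ - 935, - 639.2 , 170, 476, 647 ]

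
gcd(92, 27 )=1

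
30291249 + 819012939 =849304188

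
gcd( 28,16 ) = 4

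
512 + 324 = 836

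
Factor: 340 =2^2*5^1*17^1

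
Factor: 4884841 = 13^1*375757^1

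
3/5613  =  1/1871 = 0.00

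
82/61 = 1+21/61 = 1.34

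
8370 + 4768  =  13138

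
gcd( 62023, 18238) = 1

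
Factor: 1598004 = 2^2*3^2*44389^1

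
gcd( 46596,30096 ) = 132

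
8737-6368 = 2369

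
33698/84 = 401 + 1/6 = 401.17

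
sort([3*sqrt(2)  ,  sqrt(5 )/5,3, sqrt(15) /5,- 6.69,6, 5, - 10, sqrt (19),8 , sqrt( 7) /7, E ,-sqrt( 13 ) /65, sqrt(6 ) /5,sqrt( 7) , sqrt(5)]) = [  -  10,  -  6.69, - sqrt( 13 ) /65, sqrt( 7 )/7,sqrt(5)/5,sqrt( 6 ) /5, sqrt(15)/5,sqrt(5),  sqrt(7 ) , E, 3  ,  3*sqrt(2 ),sqrt( 19),5 , 6,  8]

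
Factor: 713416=2^3*11^3*67^1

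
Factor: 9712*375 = 3642000 = 2^4*3^1*5^3*607^1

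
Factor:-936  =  -2^3*3^2*13^1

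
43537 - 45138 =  - 1601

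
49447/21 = 2354 + 13/21 = 2354.62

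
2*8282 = 16564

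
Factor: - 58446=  - 2^1*3^2*17^1*191^1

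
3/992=3/992= 0.00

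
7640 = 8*955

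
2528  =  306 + 2222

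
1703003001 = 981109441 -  -721893560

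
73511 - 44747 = 28764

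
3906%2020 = 1886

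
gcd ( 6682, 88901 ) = 1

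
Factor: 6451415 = 5^1*17^1*71^1*1069^1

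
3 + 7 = 10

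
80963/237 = 341 + 146/237 = 341.62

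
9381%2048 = 1189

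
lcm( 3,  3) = 3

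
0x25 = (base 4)211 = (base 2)100101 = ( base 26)1B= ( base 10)37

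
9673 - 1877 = 7796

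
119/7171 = 119/7171 = 0.02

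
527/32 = 527/32=16.47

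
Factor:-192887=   -  192887^1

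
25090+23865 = 48955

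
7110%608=422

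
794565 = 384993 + 409572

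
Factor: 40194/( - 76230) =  - 29/55 = - 5^( - 1)*11^( - 1 ) * 29^1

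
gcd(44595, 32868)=9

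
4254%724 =634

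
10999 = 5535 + 5464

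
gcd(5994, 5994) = 5994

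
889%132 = 97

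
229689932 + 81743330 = 311433262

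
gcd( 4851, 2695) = 539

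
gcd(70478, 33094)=2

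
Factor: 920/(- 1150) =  - 4/5  =  - 2^2*5^(-1) 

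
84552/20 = 4227 +3/5   =  4227.60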